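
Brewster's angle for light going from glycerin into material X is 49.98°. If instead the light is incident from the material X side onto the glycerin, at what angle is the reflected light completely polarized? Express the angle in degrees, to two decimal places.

tan θ_B' = n₁/n₂ = 1/tan θ_B, so θ_B' = 90° − θ_B.
θ_B' = 90° − 49.98° = 40.02°.

θ_B' ≈ 40.02°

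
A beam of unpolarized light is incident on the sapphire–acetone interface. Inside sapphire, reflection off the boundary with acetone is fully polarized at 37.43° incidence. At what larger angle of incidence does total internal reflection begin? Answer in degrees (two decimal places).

θ_c ≈ 49.94°

n₂/n₁ = tan 37.43° = 0.7654; the critical angle satisfies sin θ_c = n₂/n₁.
θ_c = arcsin(0.7654) = 49.94°.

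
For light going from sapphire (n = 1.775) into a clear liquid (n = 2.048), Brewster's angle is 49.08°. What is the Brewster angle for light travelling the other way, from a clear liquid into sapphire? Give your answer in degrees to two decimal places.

θ_B' ≈ 40.92°

tan θ_B' = n₁/n₂ = 1/tan θ_B, so θ_B' = 90° − θ_B.
θ_B' = 90° − 49.08° = 40.92°.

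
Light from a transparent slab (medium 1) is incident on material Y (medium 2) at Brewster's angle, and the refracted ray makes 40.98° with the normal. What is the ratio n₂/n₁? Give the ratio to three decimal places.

n₂/n₁ ≈ 1.151

θ_B + θ_t = 90°, so θ_B = 90° − 40.98° = 49.02°.
tan θ_B = n₂/n₁, so n₂/n₁ = tan 49.02° = 1.151.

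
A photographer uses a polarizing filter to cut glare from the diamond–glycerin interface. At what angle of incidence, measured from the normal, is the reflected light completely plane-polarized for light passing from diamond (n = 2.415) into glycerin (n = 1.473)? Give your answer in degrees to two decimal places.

At Brewster's angle the reflected and refracted rays are perpendicular, which with Snell's law gives tan θ_B = n₂/n₁.
Brewster's condition: tan θ_B = n₂/n₁ = 1.473/2.415 = 0.6099. Taking the arctangent, θ_B = 31.38°.

θ_B ≈ 31.38°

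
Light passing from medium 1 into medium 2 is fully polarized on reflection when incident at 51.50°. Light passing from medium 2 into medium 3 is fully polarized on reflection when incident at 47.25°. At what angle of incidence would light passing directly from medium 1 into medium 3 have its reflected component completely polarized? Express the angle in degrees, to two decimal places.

θ_B ≈ 53.67°

Each Brewster angle gives a ratio: n₂/n₁ = tan 51.50° = 1.2572, n₃/n₂ = tan 47.25° = 1.0818.
Multiplying, n₃/n₁ = 1.2572 × 1.0818 = 1.3600, and θ_B(1→3) = arctan 1.3600 = 53.67°.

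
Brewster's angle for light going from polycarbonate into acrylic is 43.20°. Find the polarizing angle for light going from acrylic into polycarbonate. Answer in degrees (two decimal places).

θ_B' ≈ 46.80°

tan θ_B' = n₁/n₂ = 1/tan θ_B, so θ_B' = 90° − θ_B.
θ_B' = 90° − 43.20° = 46.80°.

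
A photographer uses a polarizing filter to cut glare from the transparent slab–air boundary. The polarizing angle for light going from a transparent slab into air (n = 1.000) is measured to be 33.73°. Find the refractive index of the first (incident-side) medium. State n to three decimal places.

n ≈ 1.498

Brewster's law: tan θ_B = n₂/n₁ (light incident in a transparent slab, refracted into air).
n₁ = n₂ / tan θ_B = 1.000 / tan 33.73° = 1.498.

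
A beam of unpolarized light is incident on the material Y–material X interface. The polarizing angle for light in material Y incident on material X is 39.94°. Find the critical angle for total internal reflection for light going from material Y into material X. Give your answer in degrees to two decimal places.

θ_c ≈ 56.86°

n₂/n₁ = tan 39.94° = 0.8373; the critical angle satisfies sin θ_c = n₂/n₁.
θ_c = arcsin(0.8373) = 56.86°.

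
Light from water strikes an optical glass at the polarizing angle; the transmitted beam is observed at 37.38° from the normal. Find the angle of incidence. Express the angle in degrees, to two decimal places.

θ_B ≈ 52.62°

At Brewster's angle the reflected and refracted rays are perpendicular, so θ_B + θ_t = 90°.
So θ_B = 90° − θ_t = 90° − 37.38° = 52.62°.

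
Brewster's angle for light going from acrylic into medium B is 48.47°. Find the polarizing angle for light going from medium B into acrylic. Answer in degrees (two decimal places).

Reversing the direction swaps n₁ and n₂, so tan θ_B' = 1/tan θ_B and θ_B' = 90° − θ_B.
Hence θ_B' = 90° − 48.47° = 41.53°.

θ_B' ≈ 41.53°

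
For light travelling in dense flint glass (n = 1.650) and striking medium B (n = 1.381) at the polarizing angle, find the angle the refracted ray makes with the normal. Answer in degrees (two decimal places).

θ_B = arctan(n₂/n₁) = arctan(1.381/1.650) = 39.93°.
At Brewster's angle the reflected and refracted rays are perpendicular, so θ_t = 90° − θ_B = 90° − 39.93° = 50.07°.

θ_t ≈ 50.07°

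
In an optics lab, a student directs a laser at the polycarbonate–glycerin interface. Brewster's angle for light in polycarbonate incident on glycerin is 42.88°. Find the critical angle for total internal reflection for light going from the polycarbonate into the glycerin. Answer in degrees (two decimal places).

θ_c ≈ 68.22°

n₂/n₁ = tan 42.88° = 0.9286; the critical angle satisfies sin θ_c = n₂/n₁.
θ_c = arcsin(0.9286) = 68.22°.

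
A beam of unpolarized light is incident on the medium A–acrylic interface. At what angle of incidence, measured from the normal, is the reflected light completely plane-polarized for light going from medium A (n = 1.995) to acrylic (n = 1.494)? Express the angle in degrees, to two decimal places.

The reflected p-component vanishes when tan θ_B = n₂/n₁.
tan θ_B = n₂/n₁ = 1.494/1.995 = 0.7489. Taking the arctangent, θ_B = 36.83°.

θ_B ≈ 36.83°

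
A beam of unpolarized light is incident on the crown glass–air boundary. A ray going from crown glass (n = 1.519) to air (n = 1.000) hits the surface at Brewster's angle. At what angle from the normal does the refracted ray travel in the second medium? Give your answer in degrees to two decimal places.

θ_t ≈ 56.64°

θ_B = arctan(n₂/n₁) = arctan(1.000/1.519) = 33.36°.
The refracted ray is perpendicular to the reflected ray, so θ_t = 90° − θ_B = 56.64°.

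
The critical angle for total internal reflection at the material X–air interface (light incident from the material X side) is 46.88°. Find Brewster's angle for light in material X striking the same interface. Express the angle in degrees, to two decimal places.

n₂/n₁ = sin θ_c = sin 46.88° = 0.7299.
tan θ_B equals the same ratio, so θ_B = arctan(0.7299) = 36.13°.

θ_B ≈ 36.13°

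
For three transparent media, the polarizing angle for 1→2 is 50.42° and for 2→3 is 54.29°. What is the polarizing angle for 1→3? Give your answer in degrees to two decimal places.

θ_B ≈ 59.28°

n₂/n₁ = tan 50.42° = 1.2097 and n₃/n₂ = tan 54.29° = 1.3911.
Multiplying, n₃/n₁ = 1.2097 × 1.3911 = 1.6828, and θ_B(1→3) = arctan 1.6828 = 59.28°.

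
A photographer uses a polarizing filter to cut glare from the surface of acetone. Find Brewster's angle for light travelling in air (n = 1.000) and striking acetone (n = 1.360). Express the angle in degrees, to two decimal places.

θ_B ≈ 53.67°

Here n₂/n₁ = 1.360/1.000 = 1.3600, and Brewster's law gives tan θ_B = n₂/n₁.
θ_B = arctan(1.3600) = 53.67°.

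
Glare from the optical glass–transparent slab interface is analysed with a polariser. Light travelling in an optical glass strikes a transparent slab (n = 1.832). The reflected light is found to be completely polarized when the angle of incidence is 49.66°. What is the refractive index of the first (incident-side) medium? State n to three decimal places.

n ≈ 1.556

Full polarization of the reflected beam means tan θ_B = n₂/n₁, where n₁ is the incident medium (an optical glass).
n₁ = n₂ / tan θ_B = 1.832 / tan 49.66° = 1.556.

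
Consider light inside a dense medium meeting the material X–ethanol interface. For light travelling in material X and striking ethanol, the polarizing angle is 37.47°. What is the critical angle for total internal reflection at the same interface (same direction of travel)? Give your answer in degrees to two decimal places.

θ_c ≈ 50.04°

From Brewster, n₂/n₁ = tan θ_B = tan 37.47° = 0.7665.
Then sin θ_c = n₂/n₁ = 0.7665, so θ_c = arcsin 0.7665 = 50.04°.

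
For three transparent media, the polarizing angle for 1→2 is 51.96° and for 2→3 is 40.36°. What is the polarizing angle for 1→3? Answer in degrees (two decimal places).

θ_B ≈ 47.37°

n₂/n₁ = tan 51.96° = 1.2781 and n₃/n₂ = tan 40.36° = 0.8499.
n₃/n₁ = 1.0862. Then tan θ_B(1→3) = n₃/n₁, so θ_B(1→3) = arctan(1.0862) = 47.37°.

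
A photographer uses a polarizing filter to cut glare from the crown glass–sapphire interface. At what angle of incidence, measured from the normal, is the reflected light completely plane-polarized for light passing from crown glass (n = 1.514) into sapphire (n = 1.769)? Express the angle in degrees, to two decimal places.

θ_B ≈ 49.44°

At Brewster's angle the reflected and refracted rays are perpendicular, which with Snell's law gives tan θ_B = n₂/n₁.
tan θ_B = n₂/n₁ = 1.769/1.514 = 1.1684.
θ_B = arctan(1.1684) = 49.44°.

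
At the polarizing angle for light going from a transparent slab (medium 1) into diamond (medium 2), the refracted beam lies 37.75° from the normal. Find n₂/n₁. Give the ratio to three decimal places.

n₂/n₁ ≈ 1.292

θ_B + θ_t = 90°, so θ_B = 90° − 37.75° = 52.25°.
tan θ_B = n₂/n₁, so n₂/n₁ = tan 52.25° = 1.292.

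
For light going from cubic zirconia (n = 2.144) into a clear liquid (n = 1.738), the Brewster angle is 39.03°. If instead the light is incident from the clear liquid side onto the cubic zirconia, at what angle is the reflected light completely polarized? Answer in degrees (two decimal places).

θ_B' ≈ 50.97°

tan θ_B' = n₁/n₂ = 1/tan θ_B, so θ_B' = 90° − θ_B.
θ_B' = 90° − 39.03° = 50.97°.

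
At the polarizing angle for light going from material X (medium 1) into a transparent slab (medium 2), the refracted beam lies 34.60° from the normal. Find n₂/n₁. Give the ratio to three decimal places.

θ_B + θ_t = 90°, so θ_B = 90° − 34.60° = 55.40°.
Then n₂/n₁ = tan θ_B = tan 55.40° = 1.450.

n₂/n₁ ≈ 1.450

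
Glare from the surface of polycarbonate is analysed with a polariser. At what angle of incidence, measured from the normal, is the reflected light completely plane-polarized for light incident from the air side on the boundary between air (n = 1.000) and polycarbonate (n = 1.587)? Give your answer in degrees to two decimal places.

θ_B ≈ 57.78°

The reflected p-component vanishes when tan θ_B = n₂/n₁.
Brewster's condition: tan θ_B = n₂/n₁ = 1.587/1.000 = 1.5870.
So θ_B = arctan 1.5870 = 57.78°.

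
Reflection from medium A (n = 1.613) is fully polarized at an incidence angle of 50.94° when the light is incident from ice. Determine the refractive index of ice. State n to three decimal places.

n ≈ 1.309

Full polarization of the reflected beam means tan θ_B = n₂/n₁, where n₁ is the incident medium (ice).
n₁ = n₂ / tan θ_B = 1.613 / tan 50.94° = 1.309.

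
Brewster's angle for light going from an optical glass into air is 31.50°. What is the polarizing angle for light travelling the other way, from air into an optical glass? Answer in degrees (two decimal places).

θ_B' ≈ 58.50°

tan θ_B' = n₁/n₂ = 1/tan θ_B, so θ_B' = 90° − θ_B.
θ_B' = 90° − 31.50° = 58.50°.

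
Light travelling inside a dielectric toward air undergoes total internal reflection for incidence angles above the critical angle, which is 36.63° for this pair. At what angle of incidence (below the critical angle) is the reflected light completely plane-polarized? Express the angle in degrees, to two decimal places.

θ_B ≈ 30.82°

sin θ_c = n₂/n₁, so n₂/n₁ = sin 36.63° = 0.5966.
Brewster: tan θ_B = n₂/n₁ = 0.5966.
θ_B = arctan(0.5966) = 30.82°.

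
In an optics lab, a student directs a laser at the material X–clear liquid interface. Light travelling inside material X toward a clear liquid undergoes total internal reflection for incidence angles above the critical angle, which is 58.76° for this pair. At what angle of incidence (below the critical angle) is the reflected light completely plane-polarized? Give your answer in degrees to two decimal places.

sin θ_c = n₂/n₁, so n₂/n₁ = sin 58.76° = 0.8550.
Brewster: tan θ_B = n₂/n₁ = 0.8550.
θ_B = arctan(0.8550) = 40.53°.

θ_B ≈ 40.53°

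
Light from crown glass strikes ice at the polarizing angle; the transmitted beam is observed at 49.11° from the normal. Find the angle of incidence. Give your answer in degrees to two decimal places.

At Brewster's angle the reflected and refracted rays are perpendicular, so θ_B + θ_t = 90°.
θ_B = 90° − 49.11° = 40.89°.

θ_B ≈ 40.89°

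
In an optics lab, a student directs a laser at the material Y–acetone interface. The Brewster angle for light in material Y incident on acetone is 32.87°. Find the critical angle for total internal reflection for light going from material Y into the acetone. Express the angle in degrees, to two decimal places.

θ_c ≈ 40.25°

tan θ_B = n₂/n₁ = tan 32.87° = 0.6462.
Total internal reflection: sin θ_c = n₂/n₁ = 0.6462.
θ_c = arcsin(0.6462) = 40.25°.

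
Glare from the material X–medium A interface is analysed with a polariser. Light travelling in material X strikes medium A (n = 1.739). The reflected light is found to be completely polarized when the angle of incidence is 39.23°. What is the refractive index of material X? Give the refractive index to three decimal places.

Brewster's law: tan θ_B = n₂/n₁ (light incident in material X, refracted into medium A).
n₁ = n₂ / tan θ_B = 1.739 / tan 39.23° = 2.130.

n ≈ 2.130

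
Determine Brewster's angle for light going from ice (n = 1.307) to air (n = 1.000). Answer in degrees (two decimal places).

tan θ_B = n₂/n₁ = 1.000/1.307 = 0.7651.
θ_B = arctan(0.7651) = 37.42°.

θ_B ≈ 37.42°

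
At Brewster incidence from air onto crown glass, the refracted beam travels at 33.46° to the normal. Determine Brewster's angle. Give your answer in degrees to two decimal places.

θ_B ≈ 56.54°

Brewster's condition makes the reflected and refracted beams perpendicular: θ_B + θ_t = 90°.
θ_B = 90° − 33.46° = 56.54°.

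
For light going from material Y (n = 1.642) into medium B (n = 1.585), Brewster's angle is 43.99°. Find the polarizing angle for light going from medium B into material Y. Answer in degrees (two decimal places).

The two Brewster angles are complementary: θ_B' = 90° − θ_B = 90° − 43.99° = 46.01°.

θ_B' ≈ 46.01°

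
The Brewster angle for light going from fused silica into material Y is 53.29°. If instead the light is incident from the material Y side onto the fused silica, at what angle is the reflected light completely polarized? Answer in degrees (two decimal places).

The two Brewster angles are complementary: θ_B' = 90° − θ_B = 90° − 53.29° = 36.71°.

θ_B' ≈ 36.71°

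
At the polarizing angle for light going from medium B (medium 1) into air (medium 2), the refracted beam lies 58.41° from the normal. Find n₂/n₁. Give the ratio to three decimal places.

At Brewster incidence θ_B = 90° − θ_t = 90° − 58.41° = 31.59°.
Then n₂/n₁ = tan θ_B = tan 31.59° = 0.615.

n₂/n₁ ≈ 0.615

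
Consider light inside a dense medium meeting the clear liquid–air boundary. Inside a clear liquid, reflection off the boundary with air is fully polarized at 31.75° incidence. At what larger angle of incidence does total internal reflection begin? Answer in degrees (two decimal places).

n₂/n₁ = tan 31.75° = 0.6188; the critical angle satisfies sin θ_c = n₂/n₁.
θ_c = arcsin(0.6188) = 38.23°.

θ_c ≈ 38.23°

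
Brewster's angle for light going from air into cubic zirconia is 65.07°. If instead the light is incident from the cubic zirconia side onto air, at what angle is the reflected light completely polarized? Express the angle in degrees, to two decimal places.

Reversing the direction swaps n₁ and n₂, so tan θ_B' = 1/tan θ_B and θ_B' = 90° − θ_B.
Hence θ_B' = 90° − 65.07° = 24.93°.

θ_B' ≈ 24.93°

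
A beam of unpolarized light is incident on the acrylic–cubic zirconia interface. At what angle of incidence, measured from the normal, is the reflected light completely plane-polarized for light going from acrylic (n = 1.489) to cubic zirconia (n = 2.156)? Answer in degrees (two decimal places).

Brewster's condition: tan θ_B = n₂/n₁ = 2.156/1.489 = 1.4480. Taking the arctangent, θ_B = 55.37°.

θ_B ≈ 55.37°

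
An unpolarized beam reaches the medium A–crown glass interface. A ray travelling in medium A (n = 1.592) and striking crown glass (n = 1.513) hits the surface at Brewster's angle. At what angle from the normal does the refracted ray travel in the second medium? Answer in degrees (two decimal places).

θ_t ≈ 46.46°

θ_B = arctan(n₂/n₁) = arctan(1.513/1.592) = 43.54°.
The refracted ray is perpendicular to the reflected ray, so θ_t = 90° − θ_B = 46.46°.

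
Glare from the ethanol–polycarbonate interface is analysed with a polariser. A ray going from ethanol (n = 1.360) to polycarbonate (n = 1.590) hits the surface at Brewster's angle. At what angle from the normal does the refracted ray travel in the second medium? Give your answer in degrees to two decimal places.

θ_t ≈ 40.54°

First find Brewster's angle: tan θ_B = 1.590/1.360 = 1.1691, giving θ_B = 49.46°.
At Brewster's angle the reflected and refracted rays are perpendicular, so θ_t = 90° − θ_B = 90° − 49.46° = 40.54°.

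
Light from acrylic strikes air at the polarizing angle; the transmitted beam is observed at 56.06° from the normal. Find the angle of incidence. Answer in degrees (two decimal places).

θ_B ≈ 33.94°

Brewster's condition makes the reflected and refracted beams perpendicular: θ_B + θ_t = 90°.
So θ_B = 90° − θ_t = 90° − 56.06° = 33.94°.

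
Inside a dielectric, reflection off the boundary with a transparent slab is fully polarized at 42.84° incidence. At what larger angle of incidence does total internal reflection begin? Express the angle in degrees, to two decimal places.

θ_c ≈ 68.02°

tan θ_B = n₂/n₁ = tan 42.84° = 0.9273.
Total internal reflection: sin θ_c = n₂/n₁ = 0.9273.
θ_c = arcsin(0.9273) = 68.02°.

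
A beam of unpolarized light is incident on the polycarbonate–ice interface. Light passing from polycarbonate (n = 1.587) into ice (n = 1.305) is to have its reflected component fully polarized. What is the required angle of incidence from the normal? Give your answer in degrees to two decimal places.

θ_B ≈ 39.43°

Here n₂/n₁ = 1.305/1.587 = 0.8223, and Brewster's law gives tan θ_B = n₂/n₁. Taking the arctangent, θ_B = 39.43°.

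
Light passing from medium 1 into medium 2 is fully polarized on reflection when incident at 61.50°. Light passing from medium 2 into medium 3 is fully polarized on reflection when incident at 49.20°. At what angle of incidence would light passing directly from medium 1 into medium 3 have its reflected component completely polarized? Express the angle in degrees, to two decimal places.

tan θ_B(1→2) = n₂/n₁ = tan 61.50° = 1.8418.
tan θ_B(2→3) = n₃/n₂ = tan 49.20° = 1.1585.
Multiplying, n₃/n₁ = 1.8418 × 1.1585 = 2.1337, and θ_B(1→3) = arctan 2.1337 = 64.89°.

θ_B ≈ 64.89°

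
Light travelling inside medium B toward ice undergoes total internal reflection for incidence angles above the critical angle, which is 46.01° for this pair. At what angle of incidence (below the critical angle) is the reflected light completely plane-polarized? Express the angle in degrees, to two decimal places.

At the critical angle sin θ_c = n₂/n₁, giving n₂/n₁ = sin 46.01° = 0.7195.
Then tan θ_B = n₂/n₁ = 0.7195, so θ_B = arctan 0.7195 = 35.73°.

θ_B ≈ 35.73°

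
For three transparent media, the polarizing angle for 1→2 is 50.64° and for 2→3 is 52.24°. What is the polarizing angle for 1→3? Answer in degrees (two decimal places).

θ_B ≈ 57.57°

Each Brewster angle gives a ratio: n₂/n₁ = tan 50.64° = 1.2192, n₃/n₂ = tan 52.24° = 1.2911.
Multiplying, n₃/n₁ = 1.2192 × 1.2911 = 1.5740, and θ_B(1→3) = arctan 1.5740 = 57.57°.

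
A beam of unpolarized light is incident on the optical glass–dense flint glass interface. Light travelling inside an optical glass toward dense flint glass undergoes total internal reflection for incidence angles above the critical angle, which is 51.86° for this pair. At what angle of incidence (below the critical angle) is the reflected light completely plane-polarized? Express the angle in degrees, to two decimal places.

θ_B ≈ 38.19°

n₂/n₁ = sin θ_c = sin 51.86° = 0.7865.
tan θ_B equals the same ratio, so θ_B = arctan(0.7865) = 38.19°.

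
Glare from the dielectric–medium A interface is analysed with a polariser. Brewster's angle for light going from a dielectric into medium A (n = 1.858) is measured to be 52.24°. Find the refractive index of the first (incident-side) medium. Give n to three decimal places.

n ≈ 1.439

Brewster's law: tan θ_B = n₂/n₁ (light incident in a dielectric, refracted into medium A).
n₁ = n₂ / tan θ_B = 1.858 / tan 52.24° = 1.439.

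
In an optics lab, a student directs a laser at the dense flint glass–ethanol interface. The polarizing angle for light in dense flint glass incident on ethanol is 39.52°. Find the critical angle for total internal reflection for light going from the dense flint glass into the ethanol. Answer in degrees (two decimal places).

tan θ_B = n₂/n₁ = tan 39.52° = 0.8249.
Total internal reflection: sin θ_c = n₂/n₁ = 0.8249.
θ_c = arcsin(0.8249) = 55.58°.

θ_c ≈ 55.58°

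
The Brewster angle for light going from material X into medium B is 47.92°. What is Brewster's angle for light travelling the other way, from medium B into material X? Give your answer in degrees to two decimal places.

θ_B' ≈ 42.08°

tan θ_B' = n₁/n₂ = 1/tan θ_B, so θ_B' = 90° − θ_B.
θ_B' = 90° − 47.92° = 42.08°.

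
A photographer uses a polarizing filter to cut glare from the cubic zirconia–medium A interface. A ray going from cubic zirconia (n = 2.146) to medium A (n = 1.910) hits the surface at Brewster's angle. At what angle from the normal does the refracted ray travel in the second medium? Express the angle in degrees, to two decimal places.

θ_t ≈ 48.33°

First find Brewster's angle: tan θ_B = 1.910/2.146 = 0.8900, giving θ_B = 41.67°.
The refracted ray is perpendicular to the reflected ray, so θ_t = 90° − θ_B = 48.33°.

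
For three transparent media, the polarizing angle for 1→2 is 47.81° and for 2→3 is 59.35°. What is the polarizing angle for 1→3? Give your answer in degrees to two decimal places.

n₂/n₁ = tan 47.81° = 1.1032 and n₃/n₂ = tan 59.35° = 1.6875.
Multiplying, n₃/n₁ = 1.1032 × 1.6875 = 1.8618, and θ_B(1→3) = arctan 1.8618 = 61.76°.

θ_B ≈ 61.76°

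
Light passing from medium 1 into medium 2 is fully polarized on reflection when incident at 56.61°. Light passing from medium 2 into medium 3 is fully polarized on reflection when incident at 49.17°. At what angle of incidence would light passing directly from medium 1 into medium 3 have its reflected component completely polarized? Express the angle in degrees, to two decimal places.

θ_B ≈ 60.34°

n₂/n₁ = tan 56.61° = 1.5172 and n₃/n₂ = tan 49.17° = 1.1573.
So n₃/n₁ = (n₂/n₁)(n₃/n₂) = 1.5172 × 1.1573 = 1.7558.
θ_B(1→3) = arctan(1.7558) = 60.34°.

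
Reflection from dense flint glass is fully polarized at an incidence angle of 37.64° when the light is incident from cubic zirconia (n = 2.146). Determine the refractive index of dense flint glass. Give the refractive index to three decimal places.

At Brewster's angle, tan θ_B = n₂/n₁ with n₁ on the incident side (cubic zirconia) and n₂ on the transmitted side (dense flint glass).
n₂ = n₁ tan θ_B = 2.146 × tan 37.64° = 1.655.

n ≈ 1.655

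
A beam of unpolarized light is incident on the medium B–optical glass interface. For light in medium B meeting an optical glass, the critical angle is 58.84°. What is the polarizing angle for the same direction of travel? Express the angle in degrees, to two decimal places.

θ_B ≈ 40.55°

At the critical angle sin θ_c = n₂/n₁, giving n₂/n₁ = sin 58.84° = 0.8557.
Then tan θ_B = n₂/n₁ = 0.8557, so θ_B = arctan 0.8557 = 40.55°.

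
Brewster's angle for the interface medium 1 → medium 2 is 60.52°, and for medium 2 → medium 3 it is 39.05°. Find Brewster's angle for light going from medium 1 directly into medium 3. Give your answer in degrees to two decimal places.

θ_B ≈ 55.13°

tan θ_B(1→2) = n₂/n₁ = tan 60.52° = 1.7689.
tan θ_B(2→3) = n₃/n₂ = tan 39.05° = 0.8112.
So n₃/n₁ = (n₂/n₁)(n₃/n₂) = 1.7689 × 0.8112 = 1.4350.
θ_B(1→3) = arctan(1.4350) = 55.13°.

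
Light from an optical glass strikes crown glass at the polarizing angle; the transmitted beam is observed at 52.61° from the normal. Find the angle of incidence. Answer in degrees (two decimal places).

Brewster's condition makes the reflected and refracted beams perpendicular: θ_B + θ_t = 90°.
θ_B = 90° − 52.61° = 37.39°.

θ_B ≈ 37.39°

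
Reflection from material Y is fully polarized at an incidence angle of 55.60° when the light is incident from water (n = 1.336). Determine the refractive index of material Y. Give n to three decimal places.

n ≈ 1.951

At the polarizing angle, tan θ_B = n₂/n₁ with n₁ on the incident side (water) and n₂ on the transmitted side (material Y).
n₂ = n₁ tan θ_B = 1.336 × tan 55.60° = 1.951.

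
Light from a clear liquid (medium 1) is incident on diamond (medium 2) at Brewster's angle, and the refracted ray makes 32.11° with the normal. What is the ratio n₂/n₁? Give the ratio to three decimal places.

θ_B + θ_t = 90°, so θ_B = 90° − 32.11° = 57.89°.
Then n₂/n₁ = tan θ_B = tan 57.89° = 1.594.

n₂/n₁ ≈ 1.594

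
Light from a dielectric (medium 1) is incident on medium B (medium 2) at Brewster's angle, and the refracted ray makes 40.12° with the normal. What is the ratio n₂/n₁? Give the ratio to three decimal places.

n₂/n₁ ≈ 1.187

θ_B + θ_t = 90°, so θ_B = 90° − 40.12° = 49.88°.
tan θ_B = n₂/n₁, so n₂/n₁ = tan 49.88° = 1.187.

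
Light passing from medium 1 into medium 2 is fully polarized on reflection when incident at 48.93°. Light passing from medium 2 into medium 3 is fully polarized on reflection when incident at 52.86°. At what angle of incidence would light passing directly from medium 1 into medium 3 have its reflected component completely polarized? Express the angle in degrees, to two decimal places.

θ_B ≈ 56.57°

tan θ_B(1→2) = n₂/n₁ = tan 48.93° = 1.1475.
tan θ_B(2→3) = n₃/n₂ = tan 52.86° = 1.3203.
n₃/n₁ = 1.5151. Then tan θ_B(1→3) = n₃/n₁, so θ_B(1→3) = arctan(1.5151) = 56.57°.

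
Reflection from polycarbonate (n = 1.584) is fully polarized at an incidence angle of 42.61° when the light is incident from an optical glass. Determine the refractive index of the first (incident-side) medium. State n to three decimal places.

n ≈ 1.722

At the Brewster angle, tan θ_B = n₂/n₁ with n₁ on the incident side (an optical glass) and n₂ on the transmitted side (polycarbonate).
n₁ = n₂ / tan θ_B = 1.584 / tan 42.61° = 1.722.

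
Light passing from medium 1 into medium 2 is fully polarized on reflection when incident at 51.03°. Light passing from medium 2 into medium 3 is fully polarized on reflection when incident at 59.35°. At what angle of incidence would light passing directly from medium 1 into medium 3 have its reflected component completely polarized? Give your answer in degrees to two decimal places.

θ_B ≈ 64.39°

n₂/n₁ = tan 51.03° = 1.2362 and n₃/n₂ = tan 59.35° = 1.6875.
Multiplying, n₃/n₁ = 1.2362 × 1.6875 = 2.0862, and θ_B(1→3) = arctan 2.0862 = 64.39°.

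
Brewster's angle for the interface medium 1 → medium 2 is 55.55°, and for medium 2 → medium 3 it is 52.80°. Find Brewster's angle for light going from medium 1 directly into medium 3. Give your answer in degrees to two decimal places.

θ_B ≈ 62.49°

Each Brewster angle gives a ratio: n₂/n₁ = tan 55.55° = 1.4577, n₃/n₂ = tan 52.80° = 1.3175.
So n₃/n₁ = (n₂/n₁)(n₃/n₂) = 1.4577 × 1.3175 = 1.9205.
θ_B(1→3) = arctan(1.9205) = 62.49°.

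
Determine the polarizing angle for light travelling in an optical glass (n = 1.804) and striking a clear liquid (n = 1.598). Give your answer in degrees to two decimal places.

θ_B ≈ 41.53°

The reflected p-component vanishes when tan θ_B = n₂/n₁.
Brewster's condition: tan θ_B = n₂/n₁ = 1.598/1.804 = 0.8858.
So θ_B = arctan 0.8858 = 41.53°.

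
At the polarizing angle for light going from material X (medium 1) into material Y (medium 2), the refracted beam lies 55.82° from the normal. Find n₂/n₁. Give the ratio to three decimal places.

At Brewster incidence θ_B = 90° − θ_t = 90° − 55.82° = 34.18°.
Then n₂/n₁ = tan θ_B = tan 34.18° = 0.679.

n₂/n₁ ≈ 0.679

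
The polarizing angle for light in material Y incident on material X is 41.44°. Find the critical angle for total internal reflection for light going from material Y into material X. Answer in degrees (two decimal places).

θ_c ≈ 61.99°

From Brewster, n₂/n₁ = tan θ_B = tan 41.44° = 0.8829.
Then sin θ_c = n₂/n₁ = 0.8829, so θ_c = arcsin 0.8829 = 61.99°.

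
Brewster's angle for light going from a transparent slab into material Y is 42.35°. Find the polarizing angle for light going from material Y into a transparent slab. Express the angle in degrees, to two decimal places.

The two Brewster angles are complementary: θ_B' = 90° − θ_B = 90° − 42.35° = 47.65°.

θ_B' ≈ 47.65°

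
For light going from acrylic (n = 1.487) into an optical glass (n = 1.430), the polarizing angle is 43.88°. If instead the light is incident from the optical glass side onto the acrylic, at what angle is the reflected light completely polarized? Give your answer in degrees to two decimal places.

tan θ_B' = n₁/n₂ = 1/tan θ_B, so θ_B' = 90° − θ_B.
θ_B' = 90° − 43.88° = 46.12°.

θ_B' ≈ 46.12°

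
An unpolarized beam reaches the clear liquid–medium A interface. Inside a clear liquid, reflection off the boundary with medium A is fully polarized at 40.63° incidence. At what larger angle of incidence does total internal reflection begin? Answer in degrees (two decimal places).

θ_c ≈ 59.09°

From Brewster, n₂/n₁ = tan θ_B = tan 40.63° = 0.8580.
Then sin θ_c = n₂/n₁ = 0.8580, so θ_c = arcsin 0.8580 = 59.09°.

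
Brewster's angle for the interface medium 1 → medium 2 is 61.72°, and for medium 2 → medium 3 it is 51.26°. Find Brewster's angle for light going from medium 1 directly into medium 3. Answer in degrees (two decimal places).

θ_B ≈ 66.65°

tan θ_B(1→2) = n₂/n₁ = tan 61.72° = 1.8588.
tan θ_B(2→3) = n₃/n₂ = tan 51.26° = 1.2464.
n₃/n₁ = 2.3168. Then tan θ_B(1→3) = n₃/n₁, so θ_B(1→3) = arctan(2.3168) = 66.65°.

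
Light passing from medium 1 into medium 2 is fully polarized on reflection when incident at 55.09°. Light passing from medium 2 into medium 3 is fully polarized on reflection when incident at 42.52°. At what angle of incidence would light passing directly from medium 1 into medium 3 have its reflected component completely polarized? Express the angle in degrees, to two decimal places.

θ_B ≈ 52.73°

tan θ_B(1→2) = n₂/n₁ = tan 55.09° = 1.4329.
tan θ_B(2→3) = n₃/n₂ = tan 42.52° = 0.9170.
So n₃/n₁ = (n₂/n₁)(n₃/n₂) = 1.4329 × 0.9170 = 1.3140.
θ_B(1→3) = arctan(1.3140) = 52.73°.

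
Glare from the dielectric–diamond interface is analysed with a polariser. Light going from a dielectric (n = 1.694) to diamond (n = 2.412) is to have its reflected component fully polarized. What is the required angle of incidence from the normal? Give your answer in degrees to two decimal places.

θ_B ≈ 54.92°

Here n₂/n₁ = 2.412/1.694 = 1.4238, and Brewster's law gives tan θ_B = n₂/n₁.
θ_B = arctan(1.4238) = 54.92°.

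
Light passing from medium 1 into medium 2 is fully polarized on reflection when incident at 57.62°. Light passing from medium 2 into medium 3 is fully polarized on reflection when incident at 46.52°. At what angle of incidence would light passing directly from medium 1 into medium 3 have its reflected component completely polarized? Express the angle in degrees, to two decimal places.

θ_B ≈ 58.98°

Each Brewster angle gives a ratio: n₂/n₁ = tan 57.62° = 1.5770, n₃/n₂ = tan 46.52° = 1.0545.
n₃/n₁ = 1.6629. Then tan θ_B(1→3) = n₃/n₁, so θ_B(1→3) = arctan(1.6629) = 58.98°.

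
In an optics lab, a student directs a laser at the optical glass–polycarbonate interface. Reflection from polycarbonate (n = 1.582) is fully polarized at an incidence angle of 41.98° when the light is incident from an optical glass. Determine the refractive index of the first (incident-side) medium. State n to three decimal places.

Full polarization of the reflected beam means tan θ_B = n₂/n₁, where n₁ is the incident medium (an optical glass).
n₁ = n₂ / tan θ_B = 1.582 / tan 41.98° = 1.758.

n ≈ 1.758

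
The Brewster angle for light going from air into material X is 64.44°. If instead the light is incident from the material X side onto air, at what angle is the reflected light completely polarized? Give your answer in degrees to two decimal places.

θ_B' ≈ 25.56°

Reversing the direction swaps n₁ and n₂, so tan θ_B' = 1/tan θ_B and θ_B' = 90° − θ_B.
Hence θ_B' = 90° − 64.44° = 25.56°.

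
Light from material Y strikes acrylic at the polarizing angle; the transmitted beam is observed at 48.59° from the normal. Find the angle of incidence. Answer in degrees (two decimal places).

θ_B ≈ 41.41°

At Brewster's angle the reflected and refracted rays are perpendicular, so θ_B + θ_t = 90°.
θ_B = 90° − 48.59° = 41.41°.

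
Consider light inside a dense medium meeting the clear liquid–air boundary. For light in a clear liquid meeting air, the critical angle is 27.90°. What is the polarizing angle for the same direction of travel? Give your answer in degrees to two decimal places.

sin θ_c = n₂/n₁, so n₂/n₁ = sin 27.90° = 0.4679.
Brewster: tan θ_B = n₂/n₁ = 0.4679.
θ_B = arctan(0.4679) = 25.08°.

θ_B ≈ 25.08°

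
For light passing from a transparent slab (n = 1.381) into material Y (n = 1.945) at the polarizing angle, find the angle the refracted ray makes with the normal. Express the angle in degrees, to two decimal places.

θ_t ≈ 35.38°

tan θ_B = n₂/n₁ = 1.945/1.381 = 1.4084, so θ_B = 54.62°.
Since θ_B + θ_t = 90° at Brewster incidence, θ_t = 90° − 54.62° = 35.38°.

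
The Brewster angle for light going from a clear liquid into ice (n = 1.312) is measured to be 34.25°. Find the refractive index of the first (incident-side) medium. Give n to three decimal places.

Full polarization of the reflected beam means tan θ_B = n₂/n₁, where n₁ is the incident medium (a clear liquid).
n₁ = n₂ / tan θ_B = 1.312 / tan 34.25° = 1.927.

n ≈ 1.927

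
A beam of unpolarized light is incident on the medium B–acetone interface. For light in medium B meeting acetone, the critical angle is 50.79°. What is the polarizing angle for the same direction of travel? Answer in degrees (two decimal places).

n₂/n₁ = sin θ_c = sin 50.79° = 0.7748.
tan θ_B equals the same ratio, so θ_B = arctan(0.7748) = 37.77°.

θ_B ≈ 37.77°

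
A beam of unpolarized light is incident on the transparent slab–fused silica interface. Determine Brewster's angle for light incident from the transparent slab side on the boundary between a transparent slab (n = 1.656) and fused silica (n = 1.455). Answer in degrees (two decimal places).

θ_B ≈ 41.30°

tan θ_B = n₂/n₁ = 1.455/1.656 = 0.8786.
So θ_B = arctan 0.8786 = 41.30°.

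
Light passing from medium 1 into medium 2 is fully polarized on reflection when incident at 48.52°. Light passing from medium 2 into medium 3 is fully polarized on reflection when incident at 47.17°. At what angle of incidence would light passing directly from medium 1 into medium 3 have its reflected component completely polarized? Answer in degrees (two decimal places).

Each Brewster angle gives a ratio: n₂/n₁ = tan 48.52° = 1.1311, n₃/n₂ = tan 47.17° = 1.0788.
Multiplying, n₃/n₁ = 1.1311 × 1.0788 = 1.2202, and θ_B(1→3) = arctan 1.2202 = 50.66°.

θ_B ≈ 50.66°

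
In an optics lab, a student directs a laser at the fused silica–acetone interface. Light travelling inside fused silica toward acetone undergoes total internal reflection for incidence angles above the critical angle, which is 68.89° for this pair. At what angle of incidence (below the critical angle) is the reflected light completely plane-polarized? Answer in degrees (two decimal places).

θ_B ≈ 43.01°

At the critical angle sin θ_c = n₂/n₁, giving n₂/n₁ = sin 68.89° = 0.9329.
Then tan θ_B = n₂/n₁ = 0.9329, so θ_B = arctan 0.9329 = 43.01°.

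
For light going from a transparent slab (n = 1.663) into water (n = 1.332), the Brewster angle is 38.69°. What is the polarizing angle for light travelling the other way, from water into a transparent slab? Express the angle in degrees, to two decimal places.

θ_B' ≈ 51.31°

The two Brewster angles are complementary: θ_B' = 90° − θ_B = 90° − 38.69° = 51.31°.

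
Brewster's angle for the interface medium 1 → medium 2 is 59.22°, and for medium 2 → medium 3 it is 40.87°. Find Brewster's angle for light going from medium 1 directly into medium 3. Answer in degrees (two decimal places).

n₂/n₁ = tan 59.22° = 1.6788 and n₃/n₂ = tan 40.87° = 0.8653.
n₃/n₁ = 1.4527. Then tan θ_B(1→3) = n₃/n₁, so θ_B(1→3) = arctan(1.4527) = 55.46°.

θ_B ≈ 55.46°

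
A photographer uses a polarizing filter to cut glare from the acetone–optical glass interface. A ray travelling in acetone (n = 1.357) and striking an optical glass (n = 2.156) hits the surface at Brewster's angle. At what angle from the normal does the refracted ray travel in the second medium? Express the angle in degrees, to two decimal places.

θ_B = arctan(n₂/n₁) = arctan(2.156/1.357) = 57.81°.
Since θ_B + θ_t = 90° at Brewster incidence, θ_t = 90° − 57.81° = 32.19°.

θ_t ≈ 32.19°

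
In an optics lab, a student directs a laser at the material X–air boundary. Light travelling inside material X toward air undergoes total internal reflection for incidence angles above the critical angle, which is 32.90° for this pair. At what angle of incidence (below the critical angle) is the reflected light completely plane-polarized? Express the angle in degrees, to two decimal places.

θ_B ≈ 28.51°

sin θ_c = n₂/n₁, so n₂/n₁ = sin 32.90° = 0.5432.
Brewster: tan θ_B = n₂/n₁ = 0.5432.
θ_B = arctan(0.5432) = 28.51°.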